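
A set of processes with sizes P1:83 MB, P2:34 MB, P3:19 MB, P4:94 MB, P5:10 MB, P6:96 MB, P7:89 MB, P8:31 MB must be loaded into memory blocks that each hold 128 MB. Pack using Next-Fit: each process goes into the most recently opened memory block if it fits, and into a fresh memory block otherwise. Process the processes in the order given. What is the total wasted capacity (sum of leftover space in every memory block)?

P1 (83 MB) → memory block 1 (remaining 45 MB)
P2 (34 MB) → memory block 1 (remaining 11 MB)
P3 (19 MB) → memory block 2 (remaining 109 MB)
P4 (94 MB) → memory block 2 (remaining 15 MB)
P5 (10 MB) → memory block 2 (remaining 5 MB)
P6 (96 MB) → memory block 3 (remaining 32 MB)
P7 (89 MB) → memory block 4 (remaining 39 MB)
P8 (31 MB) → memory block 4 (remaining 8 MB)
4 memory blocks × 128 MB = 512 MB; used 456 MB; unused 56 MB.

56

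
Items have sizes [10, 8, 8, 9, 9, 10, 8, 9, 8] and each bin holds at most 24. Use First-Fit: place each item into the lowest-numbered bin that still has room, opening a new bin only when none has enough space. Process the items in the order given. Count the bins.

5 bins

Put 10 in bin 1; 14 remain.
Put 8 in bin 1; 6 remain.
Put 8 in bin 2; 16 remain.
Put 9 in bin 2; 7 remain.
Put 9 in bin 3; 15 remain.
Put 10 in bin 3; 5 remain.
Put 8 in bin 4; 16 remain.
Put 9 in bin 4; 7 remain.
Put 8 in bin 5; 16 remain.
Final bins: [10,8] [8,9] [9,10] [8,9] [8].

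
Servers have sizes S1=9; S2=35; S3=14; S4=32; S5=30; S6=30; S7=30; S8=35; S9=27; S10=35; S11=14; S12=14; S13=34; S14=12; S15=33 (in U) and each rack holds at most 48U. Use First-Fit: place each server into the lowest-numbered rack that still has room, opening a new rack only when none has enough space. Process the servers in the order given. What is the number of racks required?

10

S1 (9U) → rack 1 (remaining 39U)
S2 (35U) → rack 1 (remaining 4U)
S3 (14U) → rack 2 (remaining 34U)
S4 (32U) → rack 2 (remaining 2U)
S5 (30U) → rack 3 (remaining 18U)
S6 (30U) → rack 4 (remaining 18U)
S7 (30U) → rack 5 (remaining 18U)
S8 (35U) → rack 6 (remaining 13U)
S9 (27U) → rack 7 (remaining 21U)
S10 (35U) → rack 8 (remaining 13U)
S11 (14U) → rack 3 (remaining 4U)
S12 (14U) → rack 4 (remaining 4U)
S13 (34U) → rack 9 (remaining 14U)
S14 (12U) → rack 5 (remaining 6U)
S15 (33U) → rack 10 (remaining 15U)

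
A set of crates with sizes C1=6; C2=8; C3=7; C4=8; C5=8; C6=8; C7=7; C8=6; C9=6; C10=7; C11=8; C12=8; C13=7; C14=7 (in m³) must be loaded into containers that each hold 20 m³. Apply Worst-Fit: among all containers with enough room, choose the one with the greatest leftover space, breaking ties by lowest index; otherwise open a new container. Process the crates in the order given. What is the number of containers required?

container 1: place C1 (6 m³), 14 m³ left
container 1: place C2 (8 m³), 6 m³ left
container 2: place C3 (7 m³), 13 m³ left
container 2: place C4 (8 m³), 5 m³ left
container 3: place C5 (8 m³), 12 m³ left
container 3: place C6 (8 m³), 4 m³ left
container 4: place C7 (7 m³), 13 m³ left
container 4: place C8 (6 m³), 7 m³ left
container 4: place C9 (6 m³), 1 m³ left
container 5: place C10 (7 m³), 13 m³ left
container 5: place C11 (8 m³), 5 m³ left
container 6: place C12 (8 m³), 12 m³ left
container 6: place C13 (7 m³), 5 m³ left
container 7: place C14 (7 m³), 13 m³ left

7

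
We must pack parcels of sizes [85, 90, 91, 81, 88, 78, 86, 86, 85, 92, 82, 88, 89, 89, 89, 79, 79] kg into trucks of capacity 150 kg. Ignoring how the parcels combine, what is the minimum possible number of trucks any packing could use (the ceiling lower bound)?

10 trucks

Total size = 85 + 90 + 91 + 81 + 88 + 78 + 86 + 86 + 85 + 92 + 82 + 88 + 89 + 89 + 89 + 79 + 79 = 1457 kg.
⌈1457 / 150⌉ = 10.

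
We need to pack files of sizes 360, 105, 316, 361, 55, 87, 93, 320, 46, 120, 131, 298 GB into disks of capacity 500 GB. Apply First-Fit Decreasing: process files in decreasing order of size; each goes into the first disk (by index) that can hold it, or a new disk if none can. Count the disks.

5

Sorted descending: 361, 360, 320, 316, 298, 131, 120, 105, 93, 87, 55, 46.
disk 1: place 361 GB, 139 GB left
disk 2: place 360 GB, 140 GB left
disk 3: place 320 GB, 180 GB left
disk 4: place 316 GB, 184 GB left
disk 5: place 298 GB, 202 GB left
disk 1: place 131 GB, 8 GB left
disk 2: place 120 GB, 20 GB left
disk 3: place 105 GB, 75 GB left
disk 4: place 93 GB, 91 GB left
disk 4: place 87 GB, 4 GB left
disk 3: place 55 GB, 20 GB left
disk 5: place 46 GB, 156 GB left
Final disks: [361,131] [360,120] [320,105,55] [316,93,87] [298,46].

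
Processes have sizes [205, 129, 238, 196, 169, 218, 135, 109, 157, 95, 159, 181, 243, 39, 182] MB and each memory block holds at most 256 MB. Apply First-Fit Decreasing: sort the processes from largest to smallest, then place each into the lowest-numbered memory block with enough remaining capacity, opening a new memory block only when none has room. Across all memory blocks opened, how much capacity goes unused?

Sorted descending: 243, 238, 218, 205, 196, 182, 181, 169, 159, 157, 135, 129, 109, 95, 39.
243 MB → memory block 1 (remaining 13 MB)
238 MB → memory block 2 (remaining 18 MB)
218 MB → memory block 3 (remaining 38 MB)
205 MB → memory block 4 (remaining 51 MB)
196 MB → memory block 5 (remaining 60 MB)
182 MB → memory block 6 (remaining 74 MB)
181 MB → memory block 7 (remaining 75 MB)
169 MB → memory block 8 (remaining 87 MB)
159 MB → memory block 9 (remaining 97 MB)
157 MB → memory block 10 (remaining 99 MB)
135 MB → memory block 11 (remaining 121 MB)
129 MB → memory block 12 (remaining 127 MB)
109 MB → memory block 11 (remaining 12 MB)
95 MB → memory block 9 (remaining 2 MB)
39 MB → memory block 4 (remaining 12 MB)
12 memory blocks × 256 MB = 3072 MB; used 2455 MB; unused 617 MB.

617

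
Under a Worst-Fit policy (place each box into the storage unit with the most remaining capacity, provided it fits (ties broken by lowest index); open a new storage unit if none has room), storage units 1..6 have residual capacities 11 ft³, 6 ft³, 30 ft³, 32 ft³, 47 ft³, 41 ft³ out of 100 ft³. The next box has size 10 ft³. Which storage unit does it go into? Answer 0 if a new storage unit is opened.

5

Storage units with room: storage unit 1 (11 ft³), storage unit 3 (30 ft³), storage unit 4 (32 ft³), storage unit 5 (47 ft³), storage unit 6 (41 ft³).
Most room is storage unit 5 with 47 ft³ free.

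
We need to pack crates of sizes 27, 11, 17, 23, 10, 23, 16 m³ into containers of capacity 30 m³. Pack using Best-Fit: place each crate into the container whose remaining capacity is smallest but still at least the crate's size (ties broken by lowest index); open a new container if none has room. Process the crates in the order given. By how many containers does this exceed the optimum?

Best-Fit: [27] [11,17] [23] [10,16] [23] → 5 containers.
Total size 127 m³; any packing needs at least ⌈127/30⌉ = 5 containers.
So 5 is already optimal.

0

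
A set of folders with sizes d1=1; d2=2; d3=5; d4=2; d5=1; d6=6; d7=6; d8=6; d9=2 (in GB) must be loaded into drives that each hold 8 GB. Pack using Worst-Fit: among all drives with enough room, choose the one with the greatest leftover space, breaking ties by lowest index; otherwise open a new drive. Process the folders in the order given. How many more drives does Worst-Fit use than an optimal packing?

1

Worst-Fit: [1,2,5] [2,1,2] [6] [6] [6] → 5 drives.
Total size 31 GB; any packing needs at least ⌈31/8⌉ = 4 drives.
An optimal packing achieves that bound: [6,2] [6,2] [6,2] [5,1,1] → 4 drives.
Excess: 5 − 4 = 1.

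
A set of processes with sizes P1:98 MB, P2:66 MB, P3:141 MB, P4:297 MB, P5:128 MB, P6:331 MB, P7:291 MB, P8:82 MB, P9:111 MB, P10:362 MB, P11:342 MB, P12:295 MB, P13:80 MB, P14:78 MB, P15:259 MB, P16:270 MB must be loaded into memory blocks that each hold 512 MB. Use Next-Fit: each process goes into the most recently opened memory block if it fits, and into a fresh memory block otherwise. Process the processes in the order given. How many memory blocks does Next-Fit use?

P1 (98 MB) → memory block 1 (remaining 414 MB)
P2 (66 MB) → memory block 1 (remaining 348 MB)
P3 (141 MB) → memory block 1 (remaining 207 MB)
P4 (297 MB) → memory block 2 (remaining 215 MB)
P5 (128 MB) → memory block 2 (remaining 87 MB)
P6 (331 MB) → memory block 3 (remaining 181 MB)
P7 (291 MB) → memory block 4 (remaining 221 MB)
P8 (82 MB) → memory block 4 (remaining 139 MB)
P9 (111 MB) → memory block 4 (remaining 28 MB)
P10 (362 MB) → memory block 5 (remaining 150 MB)
P11 (342 MB) → memory block 6 (remaining 170 MB)
P12 (295 MB) → memory block 7 (remaining 217 MB)
P13 (80 MB) → memory block 7 (remaining 137 MB)
P14 (78 MB) → memory block 7 (remaining 59 MB)
P15 (259 MB) → memory block 8 (remaining 253 MB)
P16 (270 MB) → memory block 9 (remaining 242 MB)

9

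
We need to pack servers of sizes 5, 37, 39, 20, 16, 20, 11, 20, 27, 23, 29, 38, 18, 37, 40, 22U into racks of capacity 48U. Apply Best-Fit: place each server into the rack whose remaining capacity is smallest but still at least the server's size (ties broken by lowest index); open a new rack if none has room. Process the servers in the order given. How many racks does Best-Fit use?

rack 1: place 5U, 43U left
rack 1: place 37U, 6U left
rack 2: place 39U, 9U left
rack 3: place 20U, 28U left
rack 3: place 16U, 12U left
rack 4: place 20U, 28U left
rack 3: place 11U, 1U left
rack 4: place 20U, 8U left
rack 5: place 27U, 21U left
rack 6: place 23U, 25U left
rack 7: place 29U, 19U left
rack 8: place 38U, 10U left
rack 7: place 18U, 1U left
rack 9: place 37U, 11U left
rack 10: place 40U, 8U left
rack 6: place 22U, 3U left
Final racks: [5,37] [39] [20,16,11] [20,20] [27] [23,22] [29,18] [38] [37] [40].

10 racks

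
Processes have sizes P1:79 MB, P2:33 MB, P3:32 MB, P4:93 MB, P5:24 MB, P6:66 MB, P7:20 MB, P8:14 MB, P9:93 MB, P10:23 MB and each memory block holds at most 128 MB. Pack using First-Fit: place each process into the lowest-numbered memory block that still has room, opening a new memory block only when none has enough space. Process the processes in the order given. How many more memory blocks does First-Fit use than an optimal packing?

First-Fit: [79,33,14] [32,93] [24,66,20] [93,23] → 4 memory blocks.
Total size 477 MB; any packing needs at least ⌈477/128⌉ = 4 memory blocks.
So 4 is already optimal.

0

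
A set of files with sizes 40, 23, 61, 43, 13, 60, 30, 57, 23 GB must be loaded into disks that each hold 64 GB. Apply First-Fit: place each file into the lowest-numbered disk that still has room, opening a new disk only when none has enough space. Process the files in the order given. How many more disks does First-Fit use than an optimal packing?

0

First-Fit: [40,23] [61] [43,13] [60] [30,23] [57] → 6 disks.
Total size 350 GB; any packing needs at least ⌈350/64⌉ = 6 disks.
So 6 is already optimal.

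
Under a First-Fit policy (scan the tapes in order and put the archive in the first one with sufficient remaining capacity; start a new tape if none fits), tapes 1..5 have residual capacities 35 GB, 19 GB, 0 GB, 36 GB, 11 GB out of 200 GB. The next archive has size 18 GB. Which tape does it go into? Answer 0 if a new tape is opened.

1

Tapes with room: tape 1 (35 GB), tape 2 (19 GB), tape 4 (36 GB).
The first with room is tape 1.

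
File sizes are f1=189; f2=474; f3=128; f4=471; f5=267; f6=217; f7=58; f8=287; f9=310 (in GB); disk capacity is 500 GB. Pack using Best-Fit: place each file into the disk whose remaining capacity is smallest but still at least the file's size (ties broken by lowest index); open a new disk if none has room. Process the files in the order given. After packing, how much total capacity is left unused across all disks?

Put f1 (189 GB) in disk 1; 311 GB remain.
Put f2 (474 GB) in disk 2; 26 GB remain.
Put f3 (128 GB) in disk 1; 183 GB remain.
Put f4 (471 GB) in disk 3; 29 GB remain.
Put f5 (267 GB) in disk 4; 233 GB remain.
Put f6 (217 GB) in disk 4; 16 GB remain.
Put f7 (58 GB) in disk 1; 125 GB remain.
Put f8 (287 GB) in disk 5; 213 GB remain.
Put f9 (310 GB) in disk 6; 190 GB remain.
6 disks × 500 GB = 3000 GB; used 2401 GB; unused 599 GB.

599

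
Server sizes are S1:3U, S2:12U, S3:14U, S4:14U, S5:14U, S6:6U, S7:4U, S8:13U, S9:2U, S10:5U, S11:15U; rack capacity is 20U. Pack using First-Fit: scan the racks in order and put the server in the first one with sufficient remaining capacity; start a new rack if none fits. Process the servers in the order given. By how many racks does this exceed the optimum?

0

First-Fit: [3,12,4] [14,6] [14,2] [14,5] [13] [15] → 6 racks.
Total size 102U; any packing needs at least ⌈102/20⌉ = 6 racks.
So 6 is already optimal.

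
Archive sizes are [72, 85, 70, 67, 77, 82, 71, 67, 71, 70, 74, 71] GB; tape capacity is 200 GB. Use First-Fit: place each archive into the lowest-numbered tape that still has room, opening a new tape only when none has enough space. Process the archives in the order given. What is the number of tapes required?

6 tapes

tape 1: place 72 GB, 128 GB left
tape 1: place 85 GB, 43 GB left
tape 2: place 70 GB, 130 GB left
tape 2: place 67 GB, 63 GB left
tape 3: place 77 GB, 123 GB left
tape 3: place 82 GB, 41 GB left
tape 4: place 71 GB, 129 GB left
tape 4: place 67 GB, 62 GB left
tape 5: place 71 GB, 129 GB left
tape 5: place 70 GB, 59 GB left
tape 6: place 74 GB, 126 GB left
tape 6: place 71 GB, 55 GB left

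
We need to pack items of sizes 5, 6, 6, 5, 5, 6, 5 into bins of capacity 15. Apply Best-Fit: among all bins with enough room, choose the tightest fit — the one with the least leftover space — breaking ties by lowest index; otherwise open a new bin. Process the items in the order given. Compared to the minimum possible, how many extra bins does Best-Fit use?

1

Best-Fit: [5,6] [6,5] [5,6] [5] → 4 bins.
Total size 38; any packing needs at least ⌈38/15⌉ = 3 bins.
An optimal packing achieves that bound: [6,6] [6,5] [5,5,5] → 3 bins.
Excess: 4 − 3 = 1.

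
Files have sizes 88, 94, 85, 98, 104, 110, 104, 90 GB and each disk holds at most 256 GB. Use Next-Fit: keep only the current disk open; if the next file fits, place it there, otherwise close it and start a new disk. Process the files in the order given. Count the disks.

Put 88 GB in disk 1; 168 GB remain.
Put 94 GB in disk 1; 74 GB remain.
Put 85 GB in disk 2; 171 GB remain.
Put 98 GB in disk 2; 73 GB remain.
Put 104 GB in disk 3; 152 GB remain.
Put 110 GB in disk 3; 42 GB remain.
Put 104 GB in disk 4; 152 GB remain.
Put 90 GB in disk 4; 62 GB remain.
Final disks: [88,94] [85,98] [104,110] [104,90].

4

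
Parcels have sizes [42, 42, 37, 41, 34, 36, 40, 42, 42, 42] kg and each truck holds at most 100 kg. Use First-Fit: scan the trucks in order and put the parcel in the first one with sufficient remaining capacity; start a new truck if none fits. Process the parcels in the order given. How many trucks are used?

5

Put 42 kg in truck 1; 58 kg remain.
Put 42 kg in truck 1; 16 kg remain.
Put 37 kg in truck 2; 63 kg remain.
Put 41 kg in truck 2; 22 kg remain.
Put 34 kg in truck 3; 66 kg remain.
Put 36 kg in truck 3; 30 kg remain.
Put 40 kg in truck 4; 60 kg remain.
Put 42 kg in truck 4; 18 kg remain.
Put 42 kg in truck 5; 58 kg remain.
Put 42 kg in truck 5; 16 kg remain.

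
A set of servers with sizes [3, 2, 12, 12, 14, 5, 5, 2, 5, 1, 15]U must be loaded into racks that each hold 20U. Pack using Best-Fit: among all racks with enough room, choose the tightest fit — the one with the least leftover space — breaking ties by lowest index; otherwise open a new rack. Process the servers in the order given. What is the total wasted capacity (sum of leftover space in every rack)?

4

rack 1: place 3U, 17U left
rack 1: place 2U, 15U left
rack 1: place 12U, 3U left
rack 2: place 12U, 8U left
rack 3: place 14U, 6U left
rack 3: place 5U, 1U left
rack 2: place 5U, 3U left
rack 1: place 2U, 1U left
rack 4: place 5U, 15U left
rack 1: place 1U, 0U left
rack 4: place 15U, 0U left
4 racks × 20U = 80U; used 76U; unused 4U.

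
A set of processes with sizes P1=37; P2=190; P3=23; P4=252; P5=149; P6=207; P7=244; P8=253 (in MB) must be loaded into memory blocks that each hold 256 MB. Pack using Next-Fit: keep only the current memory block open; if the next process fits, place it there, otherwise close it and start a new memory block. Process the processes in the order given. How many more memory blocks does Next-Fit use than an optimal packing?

Next-Fit: [37,190,23] [252] [149] [207] [244] [253] → 6 memory blocks.
Total size 1355 MB; any packing needs at least ⌈1355/256⌉ = 6 memory blocks.
So 6 is already optimal.

0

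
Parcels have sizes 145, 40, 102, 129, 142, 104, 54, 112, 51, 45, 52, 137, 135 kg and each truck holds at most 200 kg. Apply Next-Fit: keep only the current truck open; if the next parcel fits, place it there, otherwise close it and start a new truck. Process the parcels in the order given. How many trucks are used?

Put 145 kg in truck 1; 55 kg remain.
Put 40 kg in truck 1; 15 kg remain.
Put 102 kg in truck 2; 98 kg remain.
Put 129 kg in truck 3; 71 kg remain.
Put 142 kg in truck 4; 58 kg remain.
Put 104 kg in truck 5; 96 kg remain.
Put 54 kg in truck 5; 42 kg remain.
Put 112 kg in truck 6; 88 kg remain.
Put 51 kg in truck 6; 37 kg remain.
Put 45 kg in truck 7; 155 kg remain.
Put 52 kg in truck 7; 103 kg remain.
Put 137 kg in truck 8; 63 kg remain.
Put 135 kg in truck 9; 65 kg remain.

9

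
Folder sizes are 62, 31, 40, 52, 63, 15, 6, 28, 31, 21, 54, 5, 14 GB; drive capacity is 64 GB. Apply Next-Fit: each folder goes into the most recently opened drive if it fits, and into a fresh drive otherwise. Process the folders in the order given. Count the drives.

62 GB → drive 1 (remaining 2 GB)
31 GB → drive 2 (remaining 33 GB)
40 GB → drive 3 (remaining 24 GB)
52 GB → drive 4 (remaining 12 GB)
63 GB → drive 5 (remaining 1 GB)
15 GB → drive 6 (remaining 49 GB)
6 GB → drive 6 (remaining 43 GB)
28 GB → drive 6 (remaining 15 GB)
31 GB → drive 7 (remaining 33 GB)
21 GB → drive 7 (remaining 12 GB)
54 GB → drive 8 (remaining 10 GB)
5 GB → drive 8 (remaining 5 GB)
14 GB → drive 9 (remaining 50 GB)

9 drives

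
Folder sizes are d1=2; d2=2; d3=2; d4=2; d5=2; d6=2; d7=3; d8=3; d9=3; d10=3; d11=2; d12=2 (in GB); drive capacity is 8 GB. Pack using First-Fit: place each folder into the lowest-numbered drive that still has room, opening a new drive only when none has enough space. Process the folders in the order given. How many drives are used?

drive 1: place d1 (2 GB), 6 GB left
drive 1: place d2 (2 GB), 4 GB left
drive 1: place d3 (2 GB), 2 GB left
drive 1: place d4 (2 GB), 0 GB left
drive 2: place d5 (2 GB), 6 GB left
drive 2: place d6 (2 GB), 4 GB left
drive 2: place d7 (3 GB), 1 GB left
drive 3: place d8 (3 GB), 5 GB left
drive 3: place d9 (3 GB), 2 GB left
drive 4: place d10 (3 GB), 5 GB left
drive 3: place d11 (2 GB), 0 GB left
drive 4: place d12 (2 GB), 3 GB left

4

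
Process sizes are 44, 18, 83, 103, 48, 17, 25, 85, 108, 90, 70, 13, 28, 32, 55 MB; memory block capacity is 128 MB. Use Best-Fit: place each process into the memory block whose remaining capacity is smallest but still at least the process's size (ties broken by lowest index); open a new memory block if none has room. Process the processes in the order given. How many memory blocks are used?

7 memory blocks

Put 44 MB in memory block 1; 84 MB remain.
Put 18 MB in memory block 1; 66 MB remain.
Put 83 MB in memory block 2; 45 MB remain.
Put 103 MB in memory block 3; 25 MB remain.
Put 48 MB in memory block 1; 18 MB remain.
Put 17 MB in memory block 1; 1 MB remain.
Put 25 MB in memory block 3; 0 MB remain.
Put 85 MB in memory block 4; 43 MB remain.
Put 108 MB in memory block 5; 20 MB remain.
Put 90 MB in memory block 6; 38 MB remain.
Put 70 MB in memory block 7; 58 MB remain.
Put 13 MB in memory block 5; 7 MB remain.
Put 28 MB in memory block 6; 10 MB remain.
Put 32 MB in memory block 4; 11 MB remain.
Put 55 MB in memory block 7; 3 MB remain.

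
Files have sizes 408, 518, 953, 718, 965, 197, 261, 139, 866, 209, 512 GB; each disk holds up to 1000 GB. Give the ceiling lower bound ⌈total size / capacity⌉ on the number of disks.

6

Total size = 408 + 518 + 953 + 718 + 965 + 197 + 261 + 139 + 866 + 209 + 512 = 5746 GB.
⌈5746 / 1000⌉ = 6.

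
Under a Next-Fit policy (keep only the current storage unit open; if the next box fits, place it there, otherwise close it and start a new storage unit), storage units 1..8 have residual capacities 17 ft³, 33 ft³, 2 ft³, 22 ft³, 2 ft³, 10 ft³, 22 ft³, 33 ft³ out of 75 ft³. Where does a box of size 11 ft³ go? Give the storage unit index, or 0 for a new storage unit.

Next-Fit only looks at storage unit 8, which has 33 ft³ free.
11 ft³ fits there.

8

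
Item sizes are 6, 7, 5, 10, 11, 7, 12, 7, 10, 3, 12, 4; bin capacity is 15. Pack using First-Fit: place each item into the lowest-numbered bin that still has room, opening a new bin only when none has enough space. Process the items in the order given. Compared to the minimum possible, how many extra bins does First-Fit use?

0

First-Fit: [6,7] [5,10] [11,3] [7,7] [12] [10,4] [12] → 7 bins.
Total size 94; any packing needs at least ⌈94/15⌉ = 7 bins.
So 7 is already optimal.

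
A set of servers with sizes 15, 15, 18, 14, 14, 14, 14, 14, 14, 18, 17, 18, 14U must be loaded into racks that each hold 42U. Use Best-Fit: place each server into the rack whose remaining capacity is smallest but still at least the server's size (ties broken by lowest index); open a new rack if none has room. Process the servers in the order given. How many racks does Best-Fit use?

15U → rack 1 (remaining 27U)
15U → rack 1 (remaining 12U)
18U → rack 2 (remaining 24U)
14U → rack 2 (remaining 10U)
14U → rack 3 (remaining 28U)
14U → rack 3 (remaining 14U)
14U → rack 3 (remaining 0U)
14U → rack 4 (remaining 28U)
14U → rack 4 (remaining 14U)
18U → rack 5 (remaining 24U)
17U → rack 5 (remaining 7U)
18U → rack 6 (remaining 24U)
14U → rack 4 (remaining 0U)
Final racks: [15,15] [18,14] [14,14,14] [14,14,14] [18,17] [18].

6 racks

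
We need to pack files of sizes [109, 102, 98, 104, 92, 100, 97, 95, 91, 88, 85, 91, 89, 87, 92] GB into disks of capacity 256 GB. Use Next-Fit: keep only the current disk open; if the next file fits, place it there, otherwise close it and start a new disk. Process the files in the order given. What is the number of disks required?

8

disk 1: place 109 GB, 147 GB left
disk 1: place 102 GB, 45 GB left
disk 2: place 98 GB, 158 GB left
disk 2: place 104 GB, 54 GB left
disk 3: place 92 GB, 164 GB left
disk 3: place 100 GB, 64 GB left
disk 4: place 97 GB, 159 GB left
disk 4: place 95 GB, 64 GB left
disk 5: place 91 GB, 165 GB left
disk 5: place 88 GB, 77 GB left
disk 6: place 85 GB, 171 GB left
disk 6: place 91 GB, 80 GB left
disk 7: place 89 GB, 167 GB left
disk 7: place 87 GB, 80 GB left
disk 8: place 92 GB, 164 GB left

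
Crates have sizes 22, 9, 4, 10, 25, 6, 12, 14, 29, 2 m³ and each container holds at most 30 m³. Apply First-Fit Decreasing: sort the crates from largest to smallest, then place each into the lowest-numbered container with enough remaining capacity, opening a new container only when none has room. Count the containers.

Sorted descending: 29, 25, 22, 14, 12, 10, 9, 6, 4, 2.
Put 29 m³ in container 1; 1 m³ remain.
Put 25 m³ in container 2; 5 m³ remain.
Put 22 m³ in container 3; 8 m³ remain.
Put 14 m³ in container 4; 16 m³ remain.
Put 12 m³ in container 4; 4 m³ remain.
Put 10 m³ in container 5; 20 m³ remain.
Put 9 m³ in container 5; 11 m³ remain.
Put 6 m³ in container 3; 2 m³ remain.
Put 4 m³ in container 2; 1 m³ remain.
Put 2 m³ in container 3; 0 m³ remain.
Final containers: [29] [25,4] [22,6,2] [14,12] [10,9].

5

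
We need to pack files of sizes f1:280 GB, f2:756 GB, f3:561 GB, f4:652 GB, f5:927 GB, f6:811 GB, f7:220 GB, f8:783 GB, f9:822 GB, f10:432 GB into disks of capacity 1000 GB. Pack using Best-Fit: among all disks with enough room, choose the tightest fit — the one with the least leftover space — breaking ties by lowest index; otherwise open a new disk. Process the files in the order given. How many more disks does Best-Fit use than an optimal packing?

1

Best-Fit: [280,561] [756,220] [652] [927] [811] [783] [822] [432] → 8 disks.
Total size 6244 GB; any packing needs at least ⌈6244/1000⌉ = 7 disks.
An optimal packing achieves that bound: [927] [822] [811] [783] [756,220] [652,280] [561,432] → 7 disks.
Excess: 8 − 7 = 1.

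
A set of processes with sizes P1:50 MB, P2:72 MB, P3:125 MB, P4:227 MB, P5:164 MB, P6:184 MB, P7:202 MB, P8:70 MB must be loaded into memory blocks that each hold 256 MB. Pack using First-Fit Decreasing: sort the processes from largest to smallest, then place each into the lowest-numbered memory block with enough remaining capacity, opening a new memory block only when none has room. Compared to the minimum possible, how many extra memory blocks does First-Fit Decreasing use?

First-Fit Decreasing: [227] [202,50] [184,72] [164,70] [125] → 5 memory blocks.
Total size 1094 MB; any packing needs at least ⌈1094/256⌉ = 5 memory blocks.
So 5 is already optimal.

0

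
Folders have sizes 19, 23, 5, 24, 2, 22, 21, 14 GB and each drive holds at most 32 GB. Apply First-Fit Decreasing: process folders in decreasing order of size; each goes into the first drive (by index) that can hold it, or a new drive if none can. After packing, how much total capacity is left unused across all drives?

62

Sorted descending: 24, 23, 22, 21, 19, 14, 5, 2.
drive 1: place 24 GB, 8 GB left
drive 2: place 23 GB, 9 GB left
drive 3: place 22 GB, 10 GB left
drive 4: place 21 GB, 11 GB left
drive 5: place 19 GB, 13 GB left
drive 6: place 14 GB, 18 GB left
drive 1: place 5 GB, 3 GB left
drive 1: place 2 GB, 1 GB left
6 drives × 32 GB = 192 GB; used 130 GB; unused 62 GB.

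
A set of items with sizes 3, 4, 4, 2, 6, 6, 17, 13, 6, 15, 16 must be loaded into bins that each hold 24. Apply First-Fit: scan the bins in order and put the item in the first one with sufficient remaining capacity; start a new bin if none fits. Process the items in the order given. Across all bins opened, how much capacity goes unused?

Put 3 in bin 1; 21 remain.
Put 4 in bin 1; 17 remain.
Put 4 in bin 1; 13 remain.
Put 2 in bin 1; 11 remain.
Put 6 in bin 1; 5 remain.
Put 6 in bin 2; 18 remain.
Put 17 in bin 2; 1 remain.
Put 13 in bin 3; 11 remain.
Put 6 in bin 3; 5 remain.
Put 15 in bin 4; 9 remain.
Put 16 in bin 5; 8 remain.
5 bins × 24 = 120; used 92; unused 28.

28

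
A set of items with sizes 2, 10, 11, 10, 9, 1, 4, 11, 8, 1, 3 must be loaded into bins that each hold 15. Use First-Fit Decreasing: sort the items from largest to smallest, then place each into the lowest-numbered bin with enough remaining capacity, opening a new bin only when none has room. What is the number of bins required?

Sorted descending: 11, 11, 10, 10, 9, 8, 4, 3, 2, 1, 1.
bin 1: place 11, 4 left
bin 2: place 11, 4 left
bin 3: place 10, 5 left
bin 4: place 10, 5 left
bin 5: place 9, 6 left
bin 6: place 8, 7 left
bin 1: place 4, 0 left
bin 2: place 3, 1 left
bin 3: place 2, 3 left
bin 2: place 1, 0 left
bin 3: place 1, 2 left
Final bins: [11,4] [11,3,1] [10,2,1] [10] [9] [8].

6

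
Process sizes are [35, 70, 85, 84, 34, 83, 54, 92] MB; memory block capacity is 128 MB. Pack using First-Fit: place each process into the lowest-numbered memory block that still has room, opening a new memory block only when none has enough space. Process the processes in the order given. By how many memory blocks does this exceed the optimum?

1

First-Fit: [35,70] [85,34] [84] [83] [54] [92] → 6 memory blocks.
Total size 537 MB; any packing needs at least ⌈537/128⌉ = 5 memory blocks.
An optimal packing achieves that bound: [92,35] [85,34] [84] [83] [70,54] → 5 memory blocks.
Excess: 6 − 5 = 1.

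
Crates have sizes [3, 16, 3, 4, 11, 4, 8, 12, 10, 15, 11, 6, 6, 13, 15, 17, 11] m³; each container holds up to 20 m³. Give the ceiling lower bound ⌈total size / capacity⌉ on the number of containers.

Total size = 3 + 16 + 3 + 4 + 11 + 4 + 8 + 12 + 10 + 15 + 11 + 6 + 6 + 13 + 15 + 17 + 11 = 165 m³.
⌈165 / 20⌉ = 9.

9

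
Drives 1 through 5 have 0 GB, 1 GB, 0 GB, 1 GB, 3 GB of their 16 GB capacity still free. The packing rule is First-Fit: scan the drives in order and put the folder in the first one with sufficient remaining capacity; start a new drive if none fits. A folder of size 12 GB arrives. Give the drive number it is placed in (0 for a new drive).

No drive has ≥ 12 GB free, so a new drive is opened.

0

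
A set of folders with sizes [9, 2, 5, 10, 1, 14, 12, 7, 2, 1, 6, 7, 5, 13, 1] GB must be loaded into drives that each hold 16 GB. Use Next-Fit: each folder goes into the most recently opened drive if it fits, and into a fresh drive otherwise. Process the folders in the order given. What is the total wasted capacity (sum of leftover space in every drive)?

9 GB → drive 1 (remaining 7 GB)
2 GB → drive 1 (remaining 5 GB)
5 GB → drive 1 (remaining 0 GB)
10 GB → drive 2 (remaining 6 GB)
1 GB → drive 2 (remaining 5 GB)
14 GB → drive 3 (remaining 2 GB)
12 GB → drive 4 (remaining 4 GB)
7 GB → drive 5 (remaining 9 GB)
2 GB → drive 5 (remaining 7 GB)
1 GB → drive 5 (remaining 6 GB)
6 GB → drive 5 (remaining 0 GB)
7 GB → drive 6 (remaining 9 GB)
5 GB → drive 6 (remaining 4 GB)
13 GB → drive 7 (remaining 3 GB)
1 GB → drive 7 (remaining 2 GB)
7 drives × 16 GB = 112 GB; used 95 GB; unused 17 GB.

17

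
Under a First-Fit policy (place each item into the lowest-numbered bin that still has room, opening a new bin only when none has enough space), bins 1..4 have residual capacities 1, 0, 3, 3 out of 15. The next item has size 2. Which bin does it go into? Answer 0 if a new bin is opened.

Bins with room: bin 3 (3), bin 4 (3).
The first with room is bin 3.

3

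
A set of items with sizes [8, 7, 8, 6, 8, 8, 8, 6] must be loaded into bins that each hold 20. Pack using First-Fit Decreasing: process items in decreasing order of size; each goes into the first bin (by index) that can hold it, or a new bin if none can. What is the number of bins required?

4

Sorted descending: 8, 8, 8, 8, 8, 7, 6, 6.
bin 1: place 8, 12 left
bin 1: place 8, 4 left
bin 2: place 8, 12 left
bin 2: place 8, 4 left
bin 3: place 8, 12 left
bin 3: place 7, 5 left
bin 4: place 6, 14 left
bin 4: place 6, 8 left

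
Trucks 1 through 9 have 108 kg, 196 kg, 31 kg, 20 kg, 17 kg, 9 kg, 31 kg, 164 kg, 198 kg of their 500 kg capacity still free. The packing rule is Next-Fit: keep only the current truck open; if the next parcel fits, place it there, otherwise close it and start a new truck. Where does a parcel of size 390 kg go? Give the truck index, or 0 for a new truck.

Next-Fit only looks at truck 9, which has 198 kg free.
390 kg does not fit, so a new truck is opened.

0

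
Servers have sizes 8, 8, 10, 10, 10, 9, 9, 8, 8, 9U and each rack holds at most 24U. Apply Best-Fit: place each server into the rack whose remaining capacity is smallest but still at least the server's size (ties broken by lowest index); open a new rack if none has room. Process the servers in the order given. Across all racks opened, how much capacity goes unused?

Put 8U in rack 1; 16U remain.
Put 8U in rack 1; 8U remain.
Put 10U in rack 2; 14U remain.
Put 10U in rack 2; 4U remain.
Put 10U in rack 3; 14U remain.
Put 9U in rack 3; 5U remain.
Put 9U in rack 4; 15U remain.
Put 8U in rack 1; 0U remain.
Put 8U in rack 4; 7U remain.
Put 9U in rack 5; 15U remain.
5 racks × 24U = 120U; used 89U; unused 31U.

31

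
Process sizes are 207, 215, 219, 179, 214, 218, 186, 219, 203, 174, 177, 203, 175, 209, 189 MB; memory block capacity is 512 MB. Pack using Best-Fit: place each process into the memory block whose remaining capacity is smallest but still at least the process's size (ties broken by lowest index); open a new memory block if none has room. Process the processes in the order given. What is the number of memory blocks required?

memory block 1: place 207 MB, 305 MB left
memory block 1: place 215 MB, 90 MB left
memory block 2: place 219 MB, 293 MB left
memory block 2: place 179 MB, 114 MB left
memory block 3: place 214 MB, 298 MB left
memory block 3: place 218 MB, 80 MB left
memory block 4: place 186 MB, 326 MB left
memory block 4: place 219 MB, 107 MB left
memory block 5: place 203 MB, 309 MB left
memory block 5: place 174 MB, 135 MB left
memory block 6: place 177 MB, 335 MB left
memory block 6: place 203 MB, 132 MB left
memory block 7: place 175 MB, 337 MB left
memory block 7: place 209 MB, 128 MB left
memory block 8: place 189 MB, 323 MB left

8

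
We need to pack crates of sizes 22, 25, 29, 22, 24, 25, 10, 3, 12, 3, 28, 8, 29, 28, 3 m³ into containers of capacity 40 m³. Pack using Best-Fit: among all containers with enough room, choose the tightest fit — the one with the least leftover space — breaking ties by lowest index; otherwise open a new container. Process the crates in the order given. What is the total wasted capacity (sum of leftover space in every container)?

89

Put 22 m³ in container 1; 18 m³ remain.
Put 25 m³ in container 2; 15 m³ remain.
Put 29 m³ in container 3; 11 m³ remain.
Put 22 m³ in container 4; 18 m³ remain.
Put 24 m³ in container 5; 16 m³ remain.
Put 25 m³ in container 6; 15 m³ remain.
Put 10 m³ in container 3; 1 m³ remain.
Put 3 m³ in container 2; 12 m³ remain.
Put 12 m³ in container 2; 0 m³ remain.
Put 3 m³ in container 6; 12 m³ remain.
Put 28 m³ in container 7; 12 m³ remain.
Put 8 m³ in container 6; 4 m³ remain.
Put 29 m³ in container 8; 11 m³ remain.
Put 28 m³ in container 9; 12 m³ remain.
Put 3 m³ in container 6; 1 m³ remain.
9 containers × 40 m³ = 360 m³; used 271 m³; unused 89 m³.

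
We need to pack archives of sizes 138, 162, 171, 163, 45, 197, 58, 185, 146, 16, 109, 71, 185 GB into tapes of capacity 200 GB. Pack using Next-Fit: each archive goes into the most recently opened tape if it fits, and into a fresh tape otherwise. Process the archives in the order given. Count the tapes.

11

tape 1: place 138 GB, 62 GB left
tape 2: place 162 GB, 38 GB left
tape 3: place 171 GB, 29 GB left
tape 4: place 163 GB, 37 GB left
tape 5: place 45 GB, 155 GB left
tape 6: place 197 GB, 3 GB left
tape 7: place 58 GB, 142 GB left
tape 8: place 185 GB, 15 GB left
tape 9: place 146 GB, 54 GB left
tape 9: place 16 GB, 38 GB left
tape 10: place 109 GB, 91 GB left
tape 10: place 71 GB, 20 GB left
tape 11: place 185 GB, 15 GB left
Final tapes: [138] [162] [171] [163] [45] [197] [58] [185] [146,16] [109,71] [185].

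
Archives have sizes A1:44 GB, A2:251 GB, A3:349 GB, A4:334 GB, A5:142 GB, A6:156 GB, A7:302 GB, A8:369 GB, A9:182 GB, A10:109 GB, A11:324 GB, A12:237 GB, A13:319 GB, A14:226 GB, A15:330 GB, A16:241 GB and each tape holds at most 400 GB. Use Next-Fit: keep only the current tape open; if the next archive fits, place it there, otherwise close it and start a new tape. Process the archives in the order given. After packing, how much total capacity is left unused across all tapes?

1285

tape 1: place A1 (44 GB), 356 GB left
tape 1: place A2 (251 GB), 105 GB left
tape 2: place A3 (349 GB), 51 GB left
tape 3: place A4 (334 GB), 66 GB left
tape 4: place A5 (142 GB), 258 GB left
tape 4: place A6 (156 GB), 102 GB left
tape 5: place A7 (302 GB), 98 GB left
tape 6: place A8 (369 GB), 31 GB left
tape 7: place A9 (182 GB), 218 GB left
tape 7: place A10 (109 GB), 109 GB left
tape 8: place A11 (324 GB), 76 GB left
tape 9: place A12 (237 GB), 163 GB left
tape 10: place A13 (319 GB), 81 GB left
tape 11: place A14 (226 GB), 174 GB left
tape 12: place A15 (330 GB), 70 GB left
tape 13: place A16 (241 GB), 159 GB left
13 tapes × 400 GB = 5200 GB; used 3915 GB; unused 1285 GB.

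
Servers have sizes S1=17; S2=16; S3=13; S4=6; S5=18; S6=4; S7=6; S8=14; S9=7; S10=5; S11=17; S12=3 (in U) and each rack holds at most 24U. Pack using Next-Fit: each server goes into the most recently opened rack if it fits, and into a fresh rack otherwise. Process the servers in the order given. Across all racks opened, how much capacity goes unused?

rack 1: place S1 (17U), 7U left
rack 2: place S2 (16U), 8U left
rack 3: place S3 (13U), 11U left
rack 3: place S4 (6U), 5U left
rack 4: place S5 (18U), 6U left
rack 4: place S6 (4U), 2U left
rack 5: place S7 (6U), 18U left
rack 5: place S8 (14U), 4U left
rack 6: place S9 (7U), 17U left
rack 6: place S10 (5U), 12U left
rack 7: place S11 (17U), 7U left
rack 7: place S12 (3U), 4U left
7 racks × 24U = 168U; used 126U; unused 42U.

42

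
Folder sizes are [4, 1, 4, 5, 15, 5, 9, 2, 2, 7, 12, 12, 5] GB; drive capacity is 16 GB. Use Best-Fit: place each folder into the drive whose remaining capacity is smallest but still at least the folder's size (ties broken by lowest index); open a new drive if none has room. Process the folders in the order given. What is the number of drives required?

6 drives

Put 4 GB in drive 1; 12 GB remain.
Put 1 GB in drive 1; 11 GB remain.
Put 4 GB in drive 1; 7 GB remain.
Put 5 GB in drive 1; 2 GB remain.
Put 15 GB in drive 2; 1 GB remain.
Put 5 GB in drive 3; 11 GB remain.
Put 9 GB in drive 3; 2 GB remain.
Put 2 GB in drive 1; 0 GB remain.
Put 2 GB in drive 3; 0 GB remain.
Put 7 GB in drive 4; 9 GB remain.
Put 12 GB in drive 5; 4 GB remain.
Put 12 GB in drive 6; 4 GB remain.
Put 5 GB in drive 4; 4 GB remain.
Final drives: [4,1,4,5,2] [15] [5,9,2] [7,5] [12] [12].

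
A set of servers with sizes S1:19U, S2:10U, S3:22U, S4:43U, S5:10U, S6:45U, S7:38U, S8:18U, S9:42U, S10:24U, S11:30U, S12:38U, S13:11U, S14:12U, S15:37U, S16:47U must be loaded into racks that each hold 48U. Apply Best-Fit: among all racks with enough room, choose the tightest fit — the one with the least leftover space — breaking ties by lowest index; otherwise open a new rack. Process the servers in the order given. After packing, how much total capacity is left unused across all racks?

82

Put S1 (19U) in rack 1; 29U remain.
Put S2 (10U) in rack 1; 19U remain.
Put S3 (22U) in rack 2; 26U remain.
Put S4 (43U) in rack 3; 5U remain.
Put S5 (10U) in rack 1; 9U remain.
Put S6 (45U) in rack 4; 3U remain.
Put S7 (38U) in rack 5; 10U remain.
Put S8 (18U) in rack 2; 8U remain.
Put S9 (42U) in rack 6; 6U remain.
Put S10 (24U) in rack 7; 24U remain.
Put S11 (30U) in rack 8; 18U remain.
Put S12 (38U) in rack 9; 10U remain.
Put S13 (11U) in rack 8; 7U remain.
Put S14 (12U) in rack 7; 12U remain.
Put S15 (37U) in rack 10; 11U remain.
Put S16 (47U) in rack 11; 1U remain.
11 racks × 48U = 528U; used 446U; unused 82U.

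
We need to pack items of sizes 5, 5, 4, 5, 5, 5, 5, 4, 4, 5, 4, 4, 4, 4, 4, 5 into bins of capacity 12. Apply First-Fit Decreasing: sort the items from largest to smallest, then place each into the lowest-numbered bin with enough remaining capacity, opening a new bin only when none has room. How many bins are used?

7

Sorted descending: 5, 5, 5, 5, 5, 5, 5, 5, 4, 4, 4, 4, 4, 4, 4, 4.
5 → bin 1 (remaining 7)
5 → bin 1 (remaining 2)
5 → bin 2 (remaining 7)
5 → bin 2 (remaining 2)
5 → bin 3 (remaining 7)
5 → bin 3 (remaining 2)
5 → bin 4 (remaining 7)
5 → bin 4 (remaining 2)
4 → bin 5 (remaining 8)
4 → bin 5 (remaining 4)
4 → bin 5 (remaining 0)
4 → bin 6 (remaining 8)
4 → bin 6 (remaining 4)
4 → bin 6 (remaining 0)
4 → bin 7 (remaining 8)
4 → bin 7 (remaining 4)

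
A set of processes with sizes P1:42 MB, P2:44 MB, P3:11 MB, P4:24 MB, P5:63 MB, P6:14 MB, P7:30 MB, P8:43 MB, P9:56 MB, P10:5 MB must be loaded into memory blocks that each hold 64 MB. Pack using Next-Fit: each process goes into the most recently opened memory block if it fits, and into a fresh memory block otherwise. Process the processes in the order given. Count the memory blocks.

Put P1 (42 MB) in memory block 1; 22 MB remain.
Put P2 (44 MB) in memory block 2; 20 MB remain.
Put P3 (11 MB) in memory block 2; 9 MB remain.
Put P4 (24 MB) in memory block 3; 40 MB remain.
Put P5 (63 MB) in memory block 4; 1 MB remain.
Put P6 (14 MB) in memory block 5; 50 MB remain.
Put P7 (30 MB) in memory block 5; 20 MB remain.
Put P8 (43 MB) in memory block 6; 21 MB remain.
Put P9 (56 MB) in memory block 7; 8 MB remain.
Put P10 (5 MB) in memory block 7; 3 MB remain.
Final memory blocks: [42] [44,11] [24] [63] [14,30] [43] [56,5].

7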